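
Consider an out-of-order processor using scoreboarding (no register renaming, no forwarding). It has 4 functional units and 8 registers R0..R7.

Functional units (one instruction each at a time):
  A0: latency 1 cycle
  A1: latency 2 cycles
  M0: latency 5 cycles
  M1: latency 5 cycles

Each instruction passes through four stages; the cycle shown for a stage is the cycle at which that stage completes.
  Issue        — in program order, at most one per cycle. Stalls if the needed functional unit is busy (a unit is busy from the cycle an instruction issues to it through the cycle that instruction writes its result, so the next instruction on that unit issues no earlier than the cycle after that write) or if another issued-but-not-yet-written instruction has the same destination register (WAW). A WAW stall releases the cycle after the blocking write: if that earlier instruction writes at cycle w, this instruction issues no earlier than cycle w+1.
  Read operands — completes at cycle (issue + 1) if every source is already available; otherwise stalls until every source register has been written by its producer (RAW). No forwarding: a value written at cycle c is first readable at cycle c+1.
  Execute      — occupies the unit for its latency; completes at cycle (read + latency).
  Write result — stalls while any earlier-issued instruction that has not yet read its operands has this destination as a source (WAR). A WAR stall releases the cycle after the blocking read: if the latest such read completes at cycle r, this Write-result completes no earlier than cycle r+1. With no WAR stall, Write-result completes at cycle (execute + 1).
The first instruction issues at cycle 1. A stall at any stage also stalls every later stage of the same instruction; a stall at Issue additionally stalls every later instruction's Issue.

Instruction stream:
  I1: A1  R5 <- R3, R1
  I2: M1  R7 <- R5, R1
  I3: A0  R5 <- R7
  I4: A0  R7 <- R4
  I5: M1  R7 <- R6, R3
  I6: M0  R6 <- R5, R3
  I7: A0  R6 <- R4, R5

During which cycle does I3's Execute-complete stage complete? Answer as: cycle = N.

cycle = 14

[1] I1→A1
[2] I1 RO; I2→M1
[4] I1 EX
[5] I1 WR R5
[6] I2 RO; I3→A0
[11] I2 EX
[12] I2 WR R7
[13] I3 RO
[14] I3 EX
[15] I3 WR R5
[16] I4→A0
[17] I4 RO
[18] I4 EX
[19] I4 WR R7
[20] I5→M1
[21] I5 RO; I6→M0
[22] I6 RO
[26] I5 EX
[27] I5 WR R7; I6 EX
[28] I6 WR R6
[29] I7→A0
[30] I7 RO
[31] I7 EX
[32] I7 WR R6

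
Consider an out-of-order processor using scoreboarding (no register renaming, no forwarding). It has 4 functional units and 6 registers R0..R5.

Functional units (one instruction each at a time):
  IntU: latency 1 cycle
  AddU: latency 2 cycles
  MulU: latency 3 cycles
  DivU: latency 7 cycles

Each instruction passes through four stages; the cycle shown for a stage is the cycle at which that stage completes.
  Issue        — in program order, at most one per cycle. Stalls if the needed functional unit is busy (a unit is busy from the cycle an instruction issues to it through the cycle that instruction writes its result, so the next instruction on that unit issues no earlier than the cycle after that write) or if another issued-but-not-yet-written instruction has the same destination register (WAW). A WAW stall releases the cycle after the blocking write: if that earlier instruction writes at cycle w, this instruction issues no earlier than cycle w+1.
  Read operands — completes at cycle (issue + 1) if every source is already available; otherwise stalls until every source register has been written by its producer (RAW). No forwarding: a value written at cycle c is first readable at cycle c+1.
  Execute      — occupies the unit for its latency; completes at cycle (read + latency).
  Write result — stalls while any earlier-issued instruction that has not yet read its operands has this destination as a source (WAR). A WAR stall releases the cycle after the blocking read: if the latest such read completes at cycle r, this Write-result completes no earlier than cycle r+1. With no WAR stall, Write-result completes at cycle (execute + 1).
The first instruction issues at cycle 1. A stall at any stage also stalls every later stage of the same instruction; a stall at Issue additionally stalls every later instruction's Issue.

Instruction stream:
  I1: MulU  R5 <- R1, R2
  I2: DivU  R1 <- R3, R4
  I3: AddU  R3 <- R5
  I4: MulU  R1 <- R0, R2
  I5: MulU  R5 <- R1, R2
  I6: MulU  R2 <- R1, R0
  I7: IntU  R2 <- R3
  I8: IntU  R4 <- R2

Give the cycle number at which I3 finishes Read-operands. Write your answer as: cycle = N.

cycle = 7

[I1] 1/2/5/6
[I2] 2/3/10/11
[I3] 3/7/9/10  (RAW R5: wait I1 write@6)
[I4] 12/13/16/17  (WAW R1: wait I2 write@11)
[I5] 18/19/22/23  (struct: MulU busy until I4 writes@17)
[I6] 24/25/28/29  (struct: MulU busy until I5 writes@23)
[I7] 30/31/32/33  (WAW R2: wait I6 write@29)
[I8] 34/35/36/37  (struct: IntU busy until I7 writes@33)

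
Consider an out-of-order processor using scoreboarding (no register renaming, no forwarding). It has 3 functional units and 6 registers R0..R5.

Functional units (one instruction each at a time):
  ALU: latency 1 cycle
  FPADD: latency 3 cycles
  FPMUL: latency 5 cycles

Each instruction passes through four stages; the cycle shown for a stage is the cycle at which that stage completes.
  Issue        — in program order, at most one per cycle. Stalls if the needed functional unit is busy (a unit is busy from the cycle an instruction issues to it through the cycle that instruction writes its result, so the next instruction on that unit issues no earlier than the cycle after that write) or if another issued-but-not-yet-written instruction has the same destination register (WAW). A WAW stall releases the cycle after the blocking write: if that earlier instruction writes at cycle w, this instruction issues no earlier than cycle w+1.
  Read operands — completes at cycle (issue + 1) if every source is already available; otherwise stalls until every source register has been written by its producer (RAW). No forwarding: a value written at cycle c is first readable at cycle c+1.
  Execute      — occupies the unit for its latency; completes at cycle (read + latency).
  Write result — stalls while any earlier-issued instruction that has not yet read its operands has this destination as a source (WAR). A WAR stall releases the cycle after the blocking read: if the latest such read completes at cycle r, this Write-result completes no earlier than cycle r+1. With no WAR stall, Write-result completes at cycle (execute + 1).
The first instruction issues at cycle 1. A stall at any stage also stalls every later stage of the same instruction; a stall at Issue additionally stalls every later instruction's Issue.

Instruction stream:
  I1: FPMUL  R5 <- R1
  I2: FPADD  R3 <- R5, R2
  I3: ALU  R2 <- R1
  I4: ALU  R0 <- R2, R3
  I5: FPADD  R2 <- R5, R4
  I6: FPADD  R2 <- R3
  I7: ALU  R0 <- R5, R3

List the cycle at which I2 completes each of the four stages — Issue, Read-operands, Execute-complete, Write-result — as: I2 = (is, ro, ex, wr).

I2 = (2, 9, 12, 13)

  I1 | 1 | 2 | 7 | 8
  I2 | 2 | 9 | 12 | 13   RAW R5: wait I1 write@8
  I3 | 3 | 4 | 5 | 10   WAR R2: wait I2 read@9
  I4 | 11 | 14 | 15 | 16   struct: ALU busy until I3 writes@10 · RAW R3: wait I2 write@13
  I5 | 14 | 15 | 18 | 19   struct: FPADD busy until I2 writes@13
  I6 | 20 | 21 | 24 | 25   struct: FPADD busy until I5 writes@19
  I7 | 21 | 22 | 23 | 24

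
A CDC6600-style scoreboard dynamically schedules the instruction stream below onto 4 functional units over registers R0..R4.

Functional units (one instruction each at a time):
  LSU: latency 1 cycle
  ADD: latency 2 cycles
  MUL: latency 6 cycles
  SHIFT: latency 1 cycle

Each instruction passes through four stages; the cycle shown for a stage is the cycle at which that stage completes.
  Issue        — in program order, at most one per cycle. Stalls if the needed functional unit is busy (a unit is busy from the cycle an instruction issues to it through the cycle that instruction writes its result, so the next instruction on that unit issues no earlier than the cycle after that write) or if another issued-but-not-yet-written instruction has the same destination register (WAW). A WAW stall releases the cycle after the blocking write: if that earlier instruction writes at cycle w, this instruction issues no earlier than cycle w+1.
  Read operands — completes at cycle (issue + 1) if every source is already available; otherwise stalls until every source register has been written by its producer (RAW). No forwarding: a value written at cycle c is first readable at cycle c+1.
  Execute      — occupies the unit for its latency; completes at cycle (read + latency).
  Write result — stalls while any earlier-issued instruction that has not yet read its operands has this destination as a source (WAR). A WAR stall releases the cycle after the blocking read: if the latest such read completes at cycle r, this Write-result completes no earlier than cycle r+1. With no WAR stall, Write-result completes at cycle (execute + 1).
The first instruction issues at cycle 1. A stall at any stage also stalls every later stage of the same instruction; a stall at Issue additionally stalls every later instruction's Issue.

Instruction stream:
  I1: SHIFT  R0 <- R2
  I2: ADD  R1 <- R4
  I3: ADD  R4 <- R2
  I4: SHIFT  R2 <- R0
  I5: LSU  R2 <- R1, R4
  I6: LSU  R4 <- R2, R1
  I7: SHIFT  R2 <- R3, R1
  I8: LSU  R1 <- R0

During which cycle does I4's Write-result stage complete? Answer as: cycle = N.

cycle = 11

I1  is:1  ro:2  ex:3  wr:4
I2  is:2  ro:3  ex:5  wr:6
I3  is:7  ro:8  ex:10  wr:11  — struct: ADD busy until I2 writes@6
I4  is:8  ro:9  ex:10  wr:11
I5  is:12  ro:13  ex:14  wr:15  — WAW R2: wait I4 write@11
I6  is:16  ro:17  ex:18  wr:19  — struct: LSU busy until I5 writes@15
I7  is:17  ro:18  ex:19  wr:20
I8  is:20  ro:21  ex:22  wr:23  — struct: LSU busy until I6 writes@19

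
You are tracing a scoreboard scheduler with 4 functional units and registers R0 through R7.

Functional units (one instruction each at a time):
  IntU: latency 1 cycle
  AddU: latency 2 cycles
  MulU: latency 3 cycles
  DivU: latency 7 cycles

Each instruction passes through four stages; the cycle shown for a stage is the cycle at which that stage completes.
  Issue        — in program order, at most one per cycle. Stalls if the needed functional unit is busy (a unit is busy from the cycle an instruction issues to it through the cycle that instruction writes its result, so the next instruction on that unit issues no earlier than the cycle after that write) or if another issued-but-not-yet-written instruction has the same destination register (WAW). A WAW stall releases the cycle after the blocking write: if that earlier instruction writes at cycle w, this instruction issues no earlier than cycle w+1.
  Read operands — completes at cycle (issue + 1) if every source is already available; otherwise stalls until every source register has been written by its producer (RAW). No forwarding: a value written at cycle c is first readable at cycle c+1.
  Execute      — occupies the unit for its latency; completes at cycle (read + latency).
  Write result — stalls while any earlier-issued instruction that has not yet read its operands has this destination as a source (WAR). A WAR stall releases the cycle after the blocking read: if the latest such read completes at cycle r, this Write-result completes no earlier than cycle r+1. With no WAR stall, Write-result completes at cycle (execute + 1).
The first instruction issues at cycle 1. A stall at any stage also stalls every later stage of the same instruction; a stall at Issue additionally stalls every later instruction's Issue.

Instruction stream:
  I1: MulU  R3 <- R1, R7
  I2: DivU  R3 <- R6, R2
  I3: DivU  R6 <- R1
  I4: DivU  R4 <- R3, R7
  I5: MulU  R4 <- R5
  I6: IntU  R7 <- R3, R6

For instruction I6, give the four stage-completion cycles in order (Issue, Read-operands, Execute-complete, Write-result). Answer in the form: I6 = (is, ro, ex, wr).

t=1  I1 dispatched to MulU
t=2  I1 operands ready
t=5  I1 complete
t=6  R3←I1
t=7  I2 dispatched to DivU
t=8  I2 operands ready
t=15  I2 complete
t=16  R3←I2
t=17  I3 dispatched to DivU
t=18  I3 operands ready
t=25  I3 complete
t=26  R6←I3
t=27  I4 dispatched to DivU
t=28  I4 operands ready
t=35  I4 complete
t=36  R4←I4
t=37  I5 dispatched to MulU
t=38  I5 operands ready | I6 dispatched to IntU
t=39  I6 operands ready
t=40  I6 complete
t=41  I5 complete | R7←I6
t=42  R4←I5

I6 = (38, 39, 40, 41)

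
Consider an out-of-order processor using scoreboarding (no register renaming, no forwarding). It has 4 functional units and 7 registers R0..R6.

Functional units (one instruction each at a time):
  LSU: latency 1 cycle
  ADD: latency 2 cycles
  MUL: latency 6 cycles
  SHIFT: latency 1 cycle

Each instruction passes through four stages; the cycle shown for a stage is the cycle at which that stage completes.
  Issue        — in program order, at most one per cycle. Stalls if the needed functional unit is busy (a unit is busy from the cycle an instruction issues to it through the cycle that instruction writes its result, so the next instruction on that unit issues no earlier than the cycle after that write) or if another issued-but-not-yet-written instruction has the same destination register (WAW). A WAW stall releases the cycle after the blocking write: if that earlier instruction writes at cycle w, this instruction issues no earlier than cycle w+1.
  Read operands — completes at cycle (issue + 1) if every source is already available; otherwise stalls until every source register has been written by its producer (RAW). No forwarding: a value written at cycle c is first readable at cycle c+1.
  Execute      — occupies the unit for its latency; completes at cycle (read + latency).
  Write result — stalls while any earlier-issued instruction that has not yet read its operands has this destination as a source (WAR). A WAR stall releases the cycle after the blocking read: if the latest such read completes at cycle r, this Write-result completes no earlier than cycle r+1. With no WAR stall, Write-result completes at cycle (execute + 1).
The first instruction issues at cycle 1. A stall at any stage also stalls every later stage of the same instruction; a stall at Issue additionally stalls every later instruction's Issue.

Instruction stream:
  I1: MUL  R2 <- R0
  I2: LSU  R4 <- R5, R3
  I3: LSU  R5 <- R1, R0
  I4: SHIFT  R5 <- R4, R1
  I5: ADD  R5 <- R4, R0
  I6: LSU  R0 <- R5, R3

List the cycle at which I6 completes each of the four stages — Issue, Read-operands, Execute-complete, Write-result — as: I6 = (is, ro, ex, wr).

I6 = (15, 19, 20, 21)

[I1] 1/2/8/9
[I2] 2/3/4/5
[I3] 6/7/8/9  (struct: LSU busy until I2 writes@5)
[I4] 10/11/12/13  (WAW R5: wait I3 write@9)
[I5] 14/15/17/18  (WAW R5: wait I4 write@13)
[I6] 15/19/20/21  (RAW R5: wait I5 write@18)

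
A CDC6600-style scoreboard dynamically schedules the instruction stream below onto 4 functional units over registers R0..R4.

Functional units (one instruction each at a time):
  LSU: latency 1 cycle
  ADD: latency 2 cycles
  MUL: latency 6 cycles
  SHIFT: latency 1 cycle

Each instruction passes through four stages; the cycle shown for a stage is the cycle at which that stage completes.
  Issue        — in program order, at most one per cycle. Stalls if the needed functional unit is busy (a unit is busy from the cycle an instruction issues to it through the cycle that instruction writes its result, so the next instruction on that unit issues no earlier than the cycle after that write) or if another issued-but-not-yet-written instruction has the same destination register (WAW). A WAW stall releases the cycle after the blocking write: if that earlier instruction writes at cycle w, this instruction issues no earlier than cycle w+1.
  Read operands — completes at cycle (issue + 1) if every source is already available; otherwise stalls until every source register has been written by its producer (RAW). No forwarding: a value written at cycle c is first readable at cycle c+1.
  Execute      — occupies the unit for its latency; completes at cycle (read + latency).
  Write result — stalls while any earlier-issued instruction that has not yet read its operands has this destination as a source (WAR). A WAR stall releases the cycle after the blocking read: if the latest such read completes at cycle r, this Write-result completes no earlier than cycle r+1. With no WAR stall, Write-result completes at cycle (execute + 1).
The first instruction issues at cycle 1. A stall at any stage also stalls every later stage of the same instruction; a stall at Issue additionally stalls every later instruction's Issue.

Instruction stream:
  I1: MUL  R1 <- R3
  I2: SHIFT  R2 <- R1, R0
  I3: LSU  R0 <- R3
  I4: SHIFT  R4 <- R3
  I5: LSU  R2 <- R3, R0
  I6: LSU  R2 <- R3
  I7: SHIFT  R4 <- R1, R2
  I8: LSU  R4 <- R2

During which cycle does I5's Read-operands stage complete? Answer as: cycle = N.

[I1] 1/2/8/9
[I2] 2/10/11/12  (RAW R1: wait I1 write@9)
[I3] 3/4/5/11  (WAR R0: wait I2 read@10)
[I4] 13/14/15/16  (struct: SHIFT busy until I2 writes@12)
[I5] 14/15/16/17
[I6] 18/19/20/21  (struct: LSU busy until I5 writes@17)
[I7] 19/22/23/24  (RAW R2: wait I6 write@21)
[I8] 25/26/27/28  (WAW R4: wait I7 write@24)

cycle = 15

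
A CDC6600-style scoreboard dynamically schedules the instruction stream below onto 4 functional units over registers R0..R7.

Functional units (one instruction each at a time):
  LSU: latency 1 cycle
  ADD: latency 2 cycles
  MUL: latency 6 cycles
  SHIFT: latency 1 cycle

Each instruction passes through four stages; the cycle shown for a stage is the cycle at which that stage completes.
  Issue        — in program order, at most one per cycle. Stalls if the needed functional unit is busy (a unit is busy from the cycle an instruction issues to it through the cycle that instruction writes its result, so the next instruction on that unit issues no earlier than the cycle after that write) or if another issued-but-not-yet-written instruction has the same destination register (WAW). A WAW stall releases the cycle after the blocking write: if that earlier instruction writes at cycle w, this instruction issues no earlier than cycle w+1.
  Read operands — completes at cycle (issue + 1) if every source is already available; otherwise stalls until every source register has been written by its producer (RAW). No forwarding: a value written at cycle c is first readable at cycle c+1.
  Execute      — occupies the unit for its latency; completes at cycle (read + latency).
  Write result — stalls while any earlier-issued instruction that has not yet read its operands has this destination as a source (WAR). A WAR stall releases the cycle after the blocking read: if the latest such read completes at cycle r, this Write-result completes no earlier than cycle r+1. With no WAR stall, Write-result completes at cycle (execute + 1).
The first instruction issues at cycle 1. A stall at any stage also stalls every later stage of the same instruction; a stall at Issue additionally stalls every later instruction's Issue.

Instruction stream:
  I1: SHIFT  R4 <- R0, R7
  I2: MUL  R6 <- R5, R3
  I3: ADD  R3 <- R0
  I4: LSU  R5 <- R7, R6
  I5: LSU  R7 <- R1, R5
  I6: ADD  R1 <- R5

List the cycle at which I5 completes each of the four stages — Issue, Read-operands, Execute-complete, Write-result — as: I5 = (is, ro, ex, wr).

  I1 | 1 | 2 | 3 | 4
  I2 | 2 | 3 | 9 | 10
  I3 | 3 | 4 | 6 | 7
  I4 | 4 | 11 | 12 | 13   RAW R6: wait I2 write@10
  I5 | 14 | 15 | 16 | 17   struct: LSU busy until I4 writes@13
  I6 | 15 | 16 | 18 | 19

I5 = (14, 15, 16, 17)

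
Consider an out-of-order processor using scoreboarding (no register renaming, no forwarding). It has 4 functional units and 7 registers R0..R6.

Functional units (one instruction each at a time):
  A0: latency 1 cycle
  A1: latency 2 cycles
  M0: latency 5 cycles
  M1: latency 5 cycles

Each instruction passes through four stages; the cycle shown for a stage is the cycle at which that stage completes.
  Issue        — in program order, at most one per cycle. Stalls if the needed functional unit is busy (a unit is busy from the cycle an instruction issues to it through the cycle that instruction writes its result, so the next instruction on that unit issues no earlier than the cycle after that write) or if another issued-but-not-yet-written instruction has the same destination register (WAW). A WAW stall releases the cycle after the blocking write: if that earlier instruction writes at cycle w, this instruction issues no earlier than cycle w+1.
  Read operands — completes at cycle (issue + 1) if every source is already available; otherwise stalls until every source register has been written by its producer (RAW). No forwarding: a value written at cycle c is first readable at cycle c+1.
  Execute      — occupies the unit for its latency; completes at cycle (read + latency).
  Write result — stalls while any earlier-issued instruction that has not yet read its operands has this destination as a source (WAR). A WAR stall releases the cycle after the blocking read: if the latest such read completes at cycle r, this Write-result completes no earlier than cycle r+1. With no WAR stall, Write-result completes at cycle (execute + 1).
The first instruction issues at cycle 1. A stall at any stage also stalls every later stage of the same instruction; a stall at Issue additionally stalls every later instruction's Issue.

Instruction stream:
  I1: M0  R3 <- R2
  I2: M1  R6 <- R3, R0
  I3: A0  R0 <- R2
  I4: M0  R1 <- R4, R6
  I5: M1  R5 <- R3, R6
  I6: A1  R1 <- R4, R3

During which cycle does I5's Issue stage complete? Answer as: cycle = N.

cycle = 16

t=1  I1 dispatched to M0
t=2  I1 operands ready, I2 dispatched to M1
t=3  I3 dispatched to A0
t=4  I3 operands ready
t=5  I3 complete
t=7  I1 complete
t=8  R3←I1
t=9  I2 operands ready, I4 dispatched to M0
t=10  R0←I3
t=14  I2 complete
t=15  R6←I2
t=16  I4 operands ready, I5 dispatched to M1
t=17  I5 operands ready
t=21  I4 complete
t=22  R1←I4, I5 complete
t=23  R5←I5, I6 dispatched to A1
t=24  I6 operands ready
t=26  I6 complete
t=27  R1←I6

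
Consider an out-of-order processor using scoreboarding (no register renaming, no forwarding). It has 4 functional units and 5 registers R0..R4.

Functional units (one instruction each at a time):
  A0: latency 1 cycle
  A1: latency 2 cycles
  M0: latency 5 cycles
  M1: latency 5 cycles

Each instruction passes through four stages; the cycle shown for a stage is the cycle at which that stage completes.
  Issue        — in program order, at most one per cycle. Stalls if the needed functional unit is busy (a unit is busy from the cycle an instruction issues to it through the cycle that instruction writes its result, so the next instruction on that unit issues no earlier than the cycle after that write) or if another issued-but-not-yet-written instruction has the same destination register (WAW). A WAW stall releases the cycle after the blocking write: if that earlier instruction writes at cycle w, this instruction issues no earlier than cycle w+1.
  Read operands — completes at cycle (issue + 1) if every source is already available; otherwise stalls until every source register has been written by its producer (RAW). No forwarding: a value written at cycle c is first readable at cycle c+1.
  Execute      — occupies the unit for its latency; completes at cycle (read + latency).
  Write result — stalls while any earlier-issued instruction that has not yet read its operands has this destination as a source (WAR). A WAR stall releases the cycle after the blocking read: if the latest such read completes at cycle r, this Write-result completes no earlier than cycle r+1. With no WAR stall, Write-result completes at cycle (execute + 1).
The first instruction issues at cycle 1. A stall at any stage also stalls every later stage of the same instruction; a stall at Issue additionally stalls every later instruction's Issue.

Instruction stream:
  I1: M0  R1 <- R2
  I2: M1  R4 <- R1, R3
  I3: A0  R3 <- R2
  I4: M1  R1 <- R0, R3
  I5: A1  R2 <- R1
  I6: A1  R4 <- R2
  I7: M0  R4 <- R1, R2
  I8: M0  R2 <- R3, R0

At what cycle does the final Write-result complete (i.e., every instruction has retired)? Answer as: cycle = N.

cycle = 48

I1 -> (1, 2, 7, 8)
I2 -> (2, 9, 14, 15)  // RAW R1: wait I1 write@8
I3 -> (3, 4, 5, 10)  // WAR R3: wait I2 read@9
I4 -> (16, 17, 22, 23)  // struct: M1 busy until I2 writes@15
I5 -> (17, 24, 26, 27)  // RAW R1: wait I4 write@23
I6 -> (28, 29, 31, 32)  // struct: A1 busy until I5 writes@27
I7 -> (33, 34, 39, 40)  // WAW R4: wait I6 write@32
I8 -> (41, 42, 47, 48)  // struct: M0 busy until I7 writes@40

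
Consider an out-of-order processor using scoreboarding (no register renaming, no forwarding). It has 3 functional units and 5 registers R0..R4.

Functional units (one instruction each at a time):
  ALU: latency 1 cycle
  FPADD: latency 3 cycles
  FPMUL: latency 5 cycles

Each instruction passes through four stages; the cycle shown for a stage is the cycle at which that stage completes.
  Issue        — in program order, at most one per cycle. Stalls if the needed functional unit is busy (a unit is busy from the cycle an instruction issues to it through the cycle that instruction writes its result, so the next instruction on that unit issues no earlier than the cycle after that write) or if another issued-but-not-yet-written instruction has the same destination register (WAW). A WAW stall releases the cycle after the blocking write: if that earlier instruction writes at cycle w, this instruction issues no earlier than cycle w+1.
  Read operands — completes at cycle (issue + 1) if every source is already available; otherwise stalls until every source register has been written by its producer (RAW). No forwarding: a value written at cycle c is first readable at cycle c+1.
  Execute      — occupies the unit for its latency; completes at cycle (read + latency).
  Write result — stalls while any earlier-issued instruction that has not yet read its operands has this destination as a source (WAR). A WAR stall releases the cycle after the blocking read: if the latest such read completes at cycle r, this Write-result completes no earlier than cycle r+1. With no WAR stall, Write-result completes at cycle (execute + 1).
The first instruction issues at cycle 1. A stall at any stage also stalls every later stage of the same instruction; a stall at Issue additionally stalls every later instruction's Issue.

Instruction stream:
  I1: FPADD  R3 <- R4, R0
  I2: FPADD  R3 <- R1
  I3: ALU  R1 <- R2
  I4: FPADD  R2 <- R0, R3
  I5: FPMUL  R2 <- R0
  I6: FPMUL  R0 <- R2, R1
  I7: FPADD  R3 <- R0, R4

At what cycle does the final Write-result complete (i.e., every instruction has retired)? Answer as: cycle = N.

cycle = 39

I1 -> (1, 2, 5, 6)
I2 -> (7, 8, 11, 12)  // struct: FPADD busy until I1 writes@6
I3 -> (8, 9, 10, 11)
I4 -> (13, 14, 17, 18)  // struct: FPADD busy until I2 writes@12
I5 -> (19, 20, 25, 26)  // WAW R2: wait I4 write@18
I6 -> (27, 28, 33, 34)  // struct: FPMUL busy until I5 writes@26
I7 -> (28, 35, 38, 39)  // RAW R0: wait I6 write@34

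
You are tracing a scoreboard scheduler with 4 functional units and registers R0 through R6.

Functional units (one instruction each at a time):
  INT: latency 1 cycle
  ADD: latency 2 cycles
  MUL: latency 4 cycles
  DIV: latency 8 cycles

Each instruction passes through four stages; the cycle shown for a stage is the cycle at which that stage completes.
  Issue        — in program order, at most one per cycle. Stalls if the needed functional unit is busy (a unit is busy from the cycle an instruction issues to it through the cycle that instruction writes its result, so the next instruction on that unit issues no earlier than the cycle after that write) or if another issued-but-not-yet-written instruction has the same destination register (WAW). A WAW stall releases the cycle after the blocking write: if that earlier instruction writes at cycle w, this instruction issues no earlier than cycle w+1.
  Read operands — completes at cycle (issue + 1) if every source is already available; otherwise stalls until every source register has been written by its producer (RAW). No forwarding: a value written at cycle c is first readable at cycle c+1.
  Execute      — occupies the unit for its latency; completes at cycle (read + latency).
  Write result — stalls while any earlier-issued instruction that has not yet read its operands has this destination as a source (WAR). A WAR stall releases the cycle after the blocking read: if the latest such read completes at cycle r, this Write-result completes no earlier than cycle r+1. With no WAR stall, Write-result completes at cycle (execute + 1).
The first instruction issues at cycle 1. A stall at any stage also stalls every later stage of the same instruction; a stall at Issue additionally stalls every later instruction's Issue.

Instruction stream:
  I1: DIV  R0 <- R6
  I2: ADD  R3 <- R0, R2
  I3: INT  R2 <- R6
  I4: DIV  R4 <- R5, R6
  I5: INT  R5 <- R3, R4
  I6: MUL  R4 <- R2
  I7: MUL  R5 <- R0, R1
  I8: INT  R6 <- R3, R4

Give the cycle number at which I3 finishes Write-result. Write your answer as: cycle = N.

cycle 1: I1 dispatched to DIV
cycle 2: I1 operands ready, I2 dispatched to ADD
cycle 3: I3 dispatched to INT
cycle 4: I3 operands ready
cycle 5: I3 complete
cycle 10: I1 complete
cycle 11: R0←I1
cycle 12: I2 operands ready, I4 dispatched to DIV
cycle 13: R2←I3, I4 operands ready
cycle 14: I2 complete, I5 dispatched to INT
cycle 15: R3←I2
cycle 21: I4 complete
cycle 22: R4←I4
cycle 23: I5 operands ready, I6 dispatched to MUL
cycle 24: I5 complete, I6 operands ready
cycle 25: R5←I5
cycle 28: I6 complete
cycle 29: R4←I6
cycle 30: I7 dispatched to MUL
cycle 31: I7 operands ready, I8 dispatched to INT
cycle 32: I8 operands ready
cycle 33: I8 complete
cycle 34: R6←I8
cycle 35: I7 complete
cycle 36: R5←I7

cycle = 13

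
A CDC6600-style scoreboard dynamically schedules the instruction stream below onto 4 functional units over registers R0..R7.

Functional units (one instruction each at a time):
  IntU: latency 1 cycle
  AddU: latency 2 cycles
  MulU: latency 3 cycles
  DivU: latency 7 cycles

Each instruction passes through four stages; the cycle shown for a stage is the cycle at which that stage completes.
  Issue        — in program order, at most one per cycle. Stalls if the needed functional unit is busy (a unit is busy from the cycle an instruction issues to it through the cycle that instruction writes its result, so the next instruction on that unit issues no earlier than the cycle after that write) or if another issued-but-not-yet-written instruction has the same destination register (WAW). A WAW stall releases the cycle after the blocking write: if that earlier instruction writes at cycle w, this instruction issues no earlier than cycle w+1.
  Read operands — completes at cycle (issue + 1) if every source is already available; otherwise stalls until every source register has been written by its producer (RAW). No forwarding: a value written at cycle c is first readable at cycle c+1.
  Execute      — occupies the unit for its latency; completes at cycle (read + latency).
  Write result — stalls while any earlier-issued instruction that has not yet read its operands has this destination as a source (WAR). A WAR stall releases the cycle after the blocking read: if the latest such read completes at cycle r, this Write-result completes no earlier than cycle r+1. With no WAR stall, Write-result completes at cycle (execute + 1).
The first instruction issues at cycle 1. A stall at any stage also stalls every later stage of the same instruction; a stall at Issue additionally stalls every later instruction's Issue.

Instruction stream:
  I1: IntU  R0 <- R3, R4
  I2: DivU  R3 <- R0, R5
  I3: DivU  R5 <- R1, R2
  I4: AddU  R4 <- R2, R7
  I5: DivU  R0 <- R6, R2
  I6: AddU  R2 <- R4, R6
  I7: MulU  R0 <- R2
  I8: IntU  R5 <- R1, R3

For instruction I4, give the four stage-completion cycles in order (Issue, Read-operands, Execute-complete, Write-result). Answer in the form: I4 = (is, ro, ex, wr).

I4 = (15, 16, 18, 19)

t=1  I1 issues→IntU
t=2  I1 reads, I2 issues→DivU
t=3  I1 exec-done
t=4  I1 writes R0
t=5  I2 reads
t=12  I2 exec-done
t=13  I2 writes R3
t=14  I3 issues→DivU
t=15  I3 reads, I4 issues→AddU
t=16  I4 reads
t=18  I4 exec-done
t=19  I4 writes R4
t=22  I3 exec-done
t=23  I3 writes R5
t=24  I5 issues→DivU
t=25  I5 reads, I6 issues→AddU
t=26  I6 reads
t=28  I6 exec-done
t=29  I6 writes R2
t=32  I5 exec-done
t=33  I5 writes R0
t=34  I7 issues→MulU
t=35  I7 reads, I8 issues→IntU
t=36  I8 reads
t=37  I8 exec-done
t=38  I7 exec-done, I8 writes R5
t=39  I7 writes R0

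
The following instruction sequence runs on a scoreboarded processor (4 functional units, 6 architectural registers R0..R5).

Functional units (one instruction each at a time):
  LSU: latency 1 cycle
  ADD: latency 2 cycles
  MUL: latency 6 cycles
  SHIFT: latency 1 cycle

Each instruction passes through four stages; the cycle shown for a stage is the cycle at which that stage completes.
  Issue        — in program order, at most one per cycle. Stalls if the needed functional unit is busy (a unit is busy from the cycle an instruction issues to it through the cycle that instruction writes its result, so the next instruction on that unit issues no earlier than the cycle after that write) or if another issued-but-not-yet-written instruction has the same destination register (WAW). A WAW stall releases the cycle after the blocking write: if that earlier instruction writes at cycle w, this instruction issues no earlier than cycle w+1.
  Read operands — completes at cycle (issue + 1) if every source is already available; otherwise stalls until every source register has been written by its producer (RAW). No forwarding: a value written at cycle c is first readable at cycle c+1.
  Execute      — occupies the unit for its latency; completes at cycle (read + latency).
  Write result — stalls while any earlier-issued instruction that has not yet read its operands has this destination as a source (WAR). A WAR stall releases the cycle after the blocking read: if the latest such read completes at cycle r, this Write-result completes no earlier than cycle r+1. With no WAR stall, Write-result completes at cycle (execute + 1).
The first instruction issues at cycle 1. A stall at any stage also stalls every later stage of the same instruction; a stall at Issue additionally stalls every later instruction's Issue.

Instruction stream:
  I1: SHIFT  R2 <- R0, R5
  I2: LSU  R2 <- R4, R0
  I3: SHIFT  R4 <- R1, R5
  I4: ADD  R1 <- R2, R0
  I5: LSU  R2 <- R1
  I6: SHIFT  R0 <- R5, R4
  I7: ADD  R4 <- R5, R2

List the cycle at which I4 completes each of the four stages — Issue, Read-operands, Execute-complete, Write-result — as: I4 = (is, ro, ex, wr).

[I1] 1/2/3/4
[I2] 5/6/7/8  (WAW R2: wait I1 write@4)
[I3] 6/7/8/9
[I4] 7/9/11/12  (RAW R2: wait I2 write@8)
[I5] 9/13/14/15  (struct: LSU busy until I2 writes@8; RAW R1: wait I4 write@12)
[I6] 10/11/12/13
[I7] 13/16/18/19  (struct: ADD busy until I4 writes@12; RAW R2: wait I5 write@15)

I4 = (7, 9, 11, 12)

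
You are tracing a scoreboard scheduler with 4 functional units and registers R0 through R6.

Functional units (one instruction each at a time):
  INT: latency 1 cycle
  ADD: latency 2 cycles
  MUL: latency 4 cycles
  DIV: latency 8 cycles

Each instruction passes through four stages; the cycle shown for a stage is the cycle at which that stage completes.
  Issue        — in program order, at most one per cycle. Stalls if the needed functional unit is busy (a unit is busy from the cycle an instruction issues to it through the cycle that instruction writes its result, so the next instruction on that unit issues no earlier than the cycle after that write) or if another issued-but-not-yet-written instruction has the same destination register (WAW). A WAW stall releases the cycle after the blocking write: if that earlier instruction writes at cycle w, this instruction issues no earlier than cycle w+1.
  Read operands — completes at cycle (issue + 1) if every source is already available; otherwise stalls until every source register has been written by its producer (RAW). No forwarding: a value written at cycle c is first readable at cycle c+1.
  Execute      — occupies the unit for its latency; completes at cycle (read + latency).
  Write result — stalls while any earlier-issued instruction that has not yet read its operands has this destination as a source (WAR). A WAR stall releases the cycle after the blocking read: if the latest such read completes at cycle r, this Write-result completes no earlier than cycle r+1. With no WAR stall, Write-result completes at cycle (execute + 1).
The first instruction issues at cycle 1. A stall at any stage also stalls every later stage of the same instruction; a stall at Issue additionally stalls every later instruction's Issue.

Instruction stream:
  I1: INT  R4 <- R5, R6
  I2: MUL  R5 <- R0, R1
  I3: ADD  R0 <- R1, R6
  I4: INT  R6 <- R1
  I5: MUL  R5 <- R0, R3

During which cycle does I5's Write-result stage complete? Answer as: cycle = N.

[I1] 1/2/3/4
[I2] 2/3/7/8
[I3] 3/4/6/7
[I4] 5/6/7/8  (struct: INT busy until I1 writes@4)
[I5] 9/10/14/15  (struct: MUL busy until I2 writes@8)

cycle = 15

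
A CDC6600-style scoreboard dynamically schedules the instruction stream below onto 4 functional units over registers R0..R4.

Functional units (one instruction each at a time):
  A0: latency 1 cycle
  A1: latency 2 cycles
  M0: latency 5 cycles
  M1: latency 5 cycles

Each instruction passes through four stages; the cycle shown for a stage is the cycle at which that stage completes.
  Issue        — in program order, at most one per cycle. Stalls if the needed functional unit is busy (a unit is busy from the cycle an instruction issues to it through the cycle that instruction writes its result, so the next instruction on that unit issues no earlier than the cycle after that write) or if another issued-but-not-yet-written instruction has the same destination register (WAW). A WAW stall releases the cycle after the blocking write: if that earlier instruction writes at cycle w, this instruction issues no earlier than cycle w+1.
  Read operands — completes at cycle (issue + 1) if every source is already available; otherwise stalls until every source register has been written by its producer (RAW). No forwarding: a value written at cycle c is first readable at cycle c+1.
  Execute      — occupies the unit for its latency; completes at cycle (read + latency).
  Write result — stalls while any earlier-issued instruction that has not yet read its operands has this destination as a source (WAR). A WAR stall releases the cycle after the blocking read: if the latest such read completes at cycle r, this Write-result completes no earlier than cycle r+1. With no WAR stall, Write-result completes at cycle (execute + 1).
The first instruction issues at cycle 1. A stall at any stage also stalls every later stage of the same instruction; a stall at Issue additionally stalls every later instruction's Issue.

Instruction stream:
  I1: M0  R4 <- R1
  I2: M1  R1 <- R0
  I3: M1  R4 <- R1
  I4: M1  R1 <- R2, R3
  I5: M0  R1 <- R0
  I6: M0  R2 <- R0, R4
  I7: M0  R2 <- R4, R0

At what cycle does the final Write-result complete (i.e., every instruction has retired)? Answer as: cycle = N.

[1] I1 issues→M0
[2] I1 reads, I2 issues→M1
[3] I2 reads
[7] I1 exec-done
[8] I1 writes R4, I2 exec-done
[9] I2 writes R1
[10] I3 issues→M1
[11] I3 reads
[16] I3 exec-done
[17] I3 writes R4
[18] I4 issues→M1
[19] I4 reads
[24] I4 exec-done
[25] I4 writes R1
[26] I5 issues→M0
[27] I5 reads
[32] I5 exec-done
[33] I5 writes R1
[34] I6 issues→M0
[35] I6 reads
[40] I6 exec-done
[41] I6 writes R2
[42] I7 issues→M0
[43] I7 reads
[48] I7 exec-done
[49] I7 writes R2

cycle = 49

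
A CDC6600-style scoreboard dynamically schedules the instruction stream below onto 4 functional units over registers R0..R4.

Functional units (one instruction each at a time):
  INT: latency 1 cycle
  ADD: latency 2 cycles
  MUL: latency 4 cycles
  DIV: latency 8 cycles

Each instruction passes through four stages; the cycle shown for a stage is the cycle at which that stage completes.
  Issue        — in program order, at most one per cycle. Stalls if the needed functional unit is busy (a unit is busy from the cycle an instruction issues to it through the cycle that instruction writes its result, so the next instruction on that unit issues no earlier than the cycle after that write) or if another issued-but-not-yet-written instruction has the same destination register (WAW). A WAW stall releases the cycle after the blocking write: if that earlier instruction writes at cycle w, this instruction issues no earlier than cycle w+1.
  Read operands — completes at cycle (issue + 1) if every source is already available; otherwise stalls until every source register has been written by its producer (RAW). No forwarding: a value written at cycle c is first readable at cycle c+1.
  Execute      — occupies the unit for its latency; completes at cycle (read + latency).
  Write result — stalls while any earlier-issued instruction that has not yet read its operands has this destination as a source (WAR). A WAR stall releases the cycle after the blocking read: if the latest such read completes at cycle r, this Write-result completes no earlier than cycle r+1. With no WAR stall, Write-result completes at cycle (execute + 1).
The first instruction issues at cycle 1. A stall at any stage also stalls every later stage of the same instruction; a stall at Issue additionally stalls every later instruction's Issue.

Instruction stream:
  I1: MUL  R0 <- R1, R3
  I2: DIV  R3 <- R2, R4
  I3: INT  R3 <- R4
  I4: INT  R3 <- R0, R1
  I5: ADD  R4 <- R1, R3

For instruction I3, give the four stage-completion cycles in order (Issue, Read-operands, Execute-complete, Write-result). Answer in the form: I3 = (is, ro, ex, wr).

[1] I1 issues→MUL
[2] I1 reads, I2 issues→DIV
[3] I2 reads
[6] I1 exec-done
[7] I1 writes R0
[11] I2 exec-done
[12] I2 writes R3
[13] I3 issues→INT
[14] I3 reads
[15] I3 exec-done
[16] I3 writes R3
[17] I4 issues→INT
[18] I4 reads, I5 issues→ADD
[19] I4 exec-done
[20] I4 writes R3
[21] I5 reads
[23] I5 exec-done
[24] I5 writes R4

I3 = (13, 14, 15, 16)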